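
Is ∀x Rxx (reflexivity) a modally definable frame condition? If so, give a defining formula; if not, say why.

Yes: it is reflexivity, defined by the T schema □r → r.
Suppose □r→r is valid. At any x set V(r)={w : Rxw}. Then □r holds at x, so r holds at x, i.e. Rxx.

Yes, by □r → r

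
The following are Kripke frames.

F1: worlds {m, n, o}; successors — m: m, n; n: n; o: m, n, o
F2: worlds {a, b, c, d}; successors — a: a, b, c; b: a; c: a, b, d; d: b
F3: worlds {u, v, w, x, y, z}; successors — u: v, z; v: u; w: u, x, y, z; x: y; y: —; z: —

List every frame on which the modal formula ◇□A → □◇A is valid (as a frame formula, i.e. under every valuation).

The schema corresponds to convergence: ∀x ∀y ∀z (Rxy ∧ Rxz → ∃w (Ryw ∧ Rzw)).
F1: condition met.
F2: fails — Rcd and Rcb but d and b have no common successor.
F3: fails — Ruv and Ruz but v and z have no common successor.

F1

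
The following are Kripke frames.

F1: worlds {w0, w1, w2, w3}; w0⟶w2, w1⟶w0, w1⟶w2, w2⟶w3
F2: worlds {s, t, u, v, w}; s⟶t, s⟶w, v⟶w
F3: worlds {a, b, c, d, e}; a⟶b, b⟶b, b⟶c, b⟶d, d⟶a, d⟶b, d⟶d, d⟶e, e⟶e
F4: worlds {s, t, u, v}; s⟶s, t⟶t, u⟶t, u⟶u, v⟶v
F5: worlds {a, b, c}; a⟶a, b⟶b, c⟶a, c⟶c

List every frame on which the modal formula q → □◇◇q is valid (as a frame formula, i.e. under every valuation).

none

Frame correspondent (Sahlqvist): ∀x ∀z (xRz → ∃w (x = w ∧ zR²w)) — i.e. a generalized confluence (Geach) condition.
F1: fails — w0Rw2 but no w with w0=w and w2R²w.
F2: fails — sRt but no w* with s=w* and tR²w*.
F3: fails — bRc but no w with b=w and cR²w.
F4: fails — uRt but no w with u=w and tR²w.
F5: fails — cRa but no w with c=w and aR²w.
Valid on no frame.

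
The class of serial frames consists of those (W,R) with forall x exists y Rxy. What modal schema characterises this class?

□s → ◇s

The condition is seriality. The D schema □s → ◇s defines it.
Suppose □s→◇s is valid. At any x set V(s)=W. Then □s at x, so ◇s at x, so x has a successor.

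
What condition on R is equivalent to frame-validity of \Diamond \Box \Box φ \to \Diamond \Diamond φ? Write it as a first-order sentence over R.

This is a Sahlqvist (Geach-type) schema ◇^1□^2φ → □^0◇^2φ.
Minimal-valuation argument: fix x; take any y with xR^1y and any z with xR^0z. Set V(φ) to the set of worlds R-reachable from y in exactly 2 steps. Then □^2φ holds at y, so the antecedent holds at x; validity forces ◇^2φ at z, giving a w with zR^2w and yR^2w.
First-order correspondent: \forall x \forall y (xRy \to \exists w (y R^2 w \wedge x R^2 w)).

\forall x \forall y (xRy \to \exists w (y R^2 w \wedge x R^2 w))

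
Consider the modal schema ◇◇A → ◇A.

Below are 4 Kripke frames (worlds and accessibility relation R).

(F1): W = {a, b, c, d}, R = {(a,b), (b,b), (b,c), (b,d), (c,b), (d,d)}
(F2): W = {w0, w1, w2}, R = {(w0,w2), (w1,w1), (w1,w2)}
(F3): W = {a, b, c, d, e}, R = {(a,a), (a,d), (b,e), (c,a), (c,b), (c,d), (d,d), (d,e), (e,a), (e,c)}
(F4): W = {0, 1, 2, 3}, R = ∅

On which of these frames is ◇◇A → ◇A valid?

The schema corresponds to transitivity: ∀x ∀y ∀z (Rxy ∧ Ryz → Rxz).
(F1): fails — Rab and Rbc but not Rac.
(F2): condition met.
(F3): fails — Rcd and Rde but not Rce.
(F4): condition met.
Valid on: (F2), (F4).

(F2), (F4)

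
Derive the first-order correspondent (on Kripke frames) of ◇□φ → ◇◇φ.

∀x ∀y (xRy → ∃w (yRw ∧ xR²w))

This is a Sahlqvist (Geach-type) schema ◇^1□^1φ → □^0◇^2φ.
Minimal-valuation argument: fix x; take any y with xR^1y and any z with xR^0z. Set V(φ) to the set of worlds R-reachable from y in exactly 1 step. Then □^1φ holds at y, so the antecedent holds at x; validity forces ◇^2φ at z, giving a w with zR^2w and yR^1w.
First-order correspondent: ∀x ∀y (xRy → ∃w (yRw ∧ xR²w)).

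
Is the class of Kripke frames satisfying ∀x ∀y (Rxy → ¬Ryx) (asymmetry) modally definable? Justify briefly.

No

Any modally definable frame class is closed under surjective bounded morphisms.
The 3-cycle (worlds w0,w1,w2 with w0→w1→w2→w0) is asymmetric. Mapping every world to a single reflexive point • is a surjective bounded morphism, and the reflexive point is not asymmetric (R•• but asymmetry requires ¬R••).
So the class is not modally definable.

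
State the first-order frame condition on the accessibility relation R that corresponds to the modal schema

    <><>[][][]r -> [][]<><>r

This is a Sahlqvist (Geach-type) schema ◇^2□^3r → □^2◇^2r.
Minimal-valuation argument: fix x; take any y with xR^2y and any z with xR^2z. Set V(r) to the set of worlds R-reachable from y in exactly 3 steps. Then □^3r holds at y, so the antecedent holds at x; validity forces ◇^2r at z, giving a w with zR^2w and yR^3w.
First-order correspondent: forall x forall y forall z ((x R^2 y & x R^2 z) -> exists w (y R^3 w & z R^2 w)).

forall x forall y forall z ((x R^2 y & x R^2 z) -> exists w (y R^3 w & z R^2 w))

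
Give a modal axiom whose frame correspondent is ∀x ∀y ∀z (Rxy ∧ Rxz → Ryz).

◇q → □◇q

The condition is the Euclidean property. The 5 schema ◇q → □◇q defines it.
Suppose ◇q→□◇q is valid. Take Rxy, Rxz and set V(q)={y}. Then ◇q at x, so □◇q at x, so ◇q at z, so some w with Rzw has q; w=y, i.e. Rzy. By symmetry of the argument, Ryz.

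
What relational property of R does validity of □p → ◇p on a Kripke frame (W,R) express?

seriality

Suppose □p→◇p is valid. At any x set V(p)=W. Then □p at x, so ◇p at x, so x has a successor.
The converse is a direct semantic check.
So the correspondent is seriality.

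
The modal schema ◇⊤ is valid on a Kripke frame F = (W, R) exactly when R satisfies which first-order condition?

Seriality

◇⊤ holds at w iff w has a successor, so frame-validity of ◇⊤ is exactly seriality. Equivalently via □p → ◇p:
Suppose □p→◇p is valid. At any x set V(p)=W. Then □p at x, so ◇p at x, so x has a successor.
The converse is a direct semantic check.
Frame condition: ∀x ∃y Rxy.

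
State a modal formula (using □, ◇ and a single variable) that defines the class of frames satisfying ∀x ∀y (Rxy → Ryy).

The condition is shift-reflexivity. The T□ schema □(□r → r) defines it.
Suppose □(□r→r) is valid. Take Rxy and set V(r)={w : Ryw}. Then at y, □r holds; since □(□r→r) at x, □r→r at y, so r at y, i.e. Ryy.

□(□r → r)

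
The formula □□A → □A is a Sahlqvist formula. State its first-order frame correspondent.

density: ∀x ∀y (Rxy → ∃z (Rxz ∧ Rzy))

Suppose □□A→□A is valid. Take Rxy and set V(A)={w : xR²w}. Then □□A at x, so □A at x, so A at y, i.e. ∃z(Rxz∧Rzy).
Conversely, any frame satisfying ∀x ∀y (Rxy → ∃z (Rxz ∧ Rzy)) validates the schema.
Frame condition: ∀x ∀y (Rxy → ∃z (Rxz ∧ Rzy)).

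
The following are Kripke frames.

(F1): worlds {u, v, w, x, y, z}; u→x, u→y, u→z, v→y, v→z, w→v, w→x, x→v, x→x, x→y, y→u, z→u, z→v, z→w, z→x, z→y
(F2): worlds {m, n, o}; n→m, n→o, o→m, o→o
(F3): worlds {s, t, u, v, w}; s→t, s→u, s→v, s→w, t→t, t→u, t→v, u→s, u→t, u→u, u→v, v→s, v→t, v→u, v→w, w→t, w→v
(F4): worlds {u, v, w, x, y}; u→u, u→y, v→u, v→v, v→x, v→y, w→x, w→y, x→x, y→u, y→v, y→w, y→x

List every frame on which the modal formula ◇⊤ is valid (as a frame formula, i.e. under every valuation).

The schema corresponds to seriality: ∀x ∃y Rxy.
(F1): holds.
(F2): fails — world m has no successor.
(F3): holds.
(F4): holds.
Valid on: (F1), (F3), (F4).

(F1), (F3), (F4)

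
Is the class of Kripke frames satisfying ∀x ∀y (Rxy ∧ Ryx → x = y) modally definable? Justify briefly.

No

Modal frame validity is preserved under surjective bounded morphisms.
The 4-cycle (worlds a,b,c,d with a→b→c→d→a) is antisymmetric. Sending even-indexed worlds to s and odd-indexed worlds to t is a surjective bounded morphism onto the two-world frame with s↔t, which is not antisymmetric.
So the class is not modally definable.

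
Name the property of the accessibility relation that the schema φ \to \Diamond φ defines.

Reflexivity

Replacing φ by ¬φ and contraposing gives the equivalent schema □φ → φ.
Suppose □φ→φ is valid. At any x set V(φ)={w : Rxw}. Then □φ holds at x, so φ holds at x, i.e. Rxx.
Conversely, any frame satisfying \forall x Rxx validates the schema.
Frame condition: \forall x Rxx.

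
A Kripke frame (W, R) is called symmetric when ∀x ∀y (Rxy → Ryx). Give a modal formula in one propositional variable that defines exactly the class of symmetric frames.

s → □◇s

A defining formula is s → □◇s (the B axiom).
Suppose s→□◇s is valid. Take Rxy and set V(s)={x}. Then s at x, so □◇s at x, so ◇s at y, so some z with Ryz has s; z=x, i.e. Ryx.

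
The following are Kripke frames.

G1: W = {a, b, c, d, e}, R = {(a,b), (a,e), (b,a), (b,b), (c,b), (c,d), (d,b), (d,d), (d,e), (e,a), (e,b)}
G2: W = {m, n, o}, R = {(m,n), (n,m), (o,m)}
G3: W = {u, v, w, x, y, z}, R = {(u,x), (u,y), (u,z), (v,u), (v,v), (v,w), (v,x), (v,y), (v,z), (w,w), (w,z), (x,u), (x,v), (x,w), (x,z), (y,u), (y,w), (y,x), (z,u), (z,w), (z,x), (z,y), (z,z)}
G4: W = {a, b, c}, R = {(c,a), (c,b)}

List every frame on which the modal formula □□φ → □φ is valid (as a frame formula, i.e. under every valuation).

G3

Frame correspondent (Sahlqvist): ∀x ∀y (Rxy → ∃z (Rxz ∧ Rzy)) — i.e. density.
G1: fails — Rae but no z with Raz and Rze.
G2: fails — Rom but no z with Roz and Rzm.
G3: condition met.
G4: fails — Rca but no z with Rcz and Rza.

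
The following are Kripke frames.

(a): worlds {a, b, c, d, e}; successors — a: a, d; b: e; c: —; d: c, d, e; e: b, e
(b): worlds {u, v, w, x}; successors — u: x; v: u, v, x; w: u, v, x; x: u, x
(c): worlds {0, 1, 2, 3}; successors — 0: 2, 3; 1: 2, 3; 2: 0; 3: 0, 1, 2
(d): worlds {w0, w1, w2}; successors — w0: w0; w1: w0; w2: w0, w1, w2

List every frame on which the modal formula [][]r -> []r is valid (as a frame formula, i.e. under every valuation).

The schema corresponds to density: forall x forall y (Rxy -> exists z (Rxz & Rzy)).
(a): holds.
(b): holds.
(c): fails — R31 but no z with R3z and Rz1.
(d): holds.
Valid on: (a), (b), (d).

(a), (b), (d)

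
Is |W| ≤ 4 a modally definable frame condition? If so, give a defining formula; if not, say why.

Modal frame validity is preserved under disjoint unions.
Any modal formula valid on each of 5 disjoint one-world frames is valid on their disjoint union (validity is preserved under disjoint unions). Each one-world frame has |W|=1≤4, but the union has |W|=5.
So no modal formula (or set of formulas) defines exactly the |W|≤4 frames.

Not definable by any modal formula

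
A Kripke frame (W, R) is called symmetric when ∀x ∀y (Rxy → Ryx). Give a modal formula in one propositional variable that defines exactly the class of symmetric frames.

p → □◇p

A defining formula is p → □◇p (the B axiom).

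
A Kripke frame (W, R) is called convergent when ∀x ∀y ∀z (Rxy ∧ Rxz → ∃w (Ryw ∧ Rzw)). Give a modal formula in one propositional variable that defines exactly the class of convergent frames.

The condition is convergence. The .2 schema ◇□s → □◇s defines it.

◇□s → □◇s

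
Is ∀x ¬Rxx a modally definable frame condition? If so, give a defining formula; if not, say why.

Not modally definable

If a class were modally definable it would be closed under surjective bounded morphisms (Goldblatt–Thomason).
The 4-cycle (worlds a,b,c,d with a→b→c→d→a) is irreflexive, and the map sending every world to a single reflexive point • is a surjective bounded morphism (forth: every edge maps to (•,•); back: every world has a successor). So any modal formula valid on the 4-cycle is also valid on the reflexive point, which is not irreflexive.
Hence irreflexivity is not modally definable.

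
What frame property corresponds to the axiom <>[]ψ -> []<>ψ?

Suppose ◇□ψ→□◇ψ is valid. Take Rxy, Rxz and set V(ψ)={w : Ryw}. Then □ψ at y so ◇□ψ at x, so □◇ψ at x, so ◇ψ at z, giving w with Rzw and Ryw.
Conversely, any frame satisfying forall x forall y forall z (Rxy & Rxz -> exists w (Ryw & Rzw)) validates the schema.
So the correspondent is convergence.

convergence: forall x forall y forall z (Rxy & Rxz -> exists w (Ryw & Rzw))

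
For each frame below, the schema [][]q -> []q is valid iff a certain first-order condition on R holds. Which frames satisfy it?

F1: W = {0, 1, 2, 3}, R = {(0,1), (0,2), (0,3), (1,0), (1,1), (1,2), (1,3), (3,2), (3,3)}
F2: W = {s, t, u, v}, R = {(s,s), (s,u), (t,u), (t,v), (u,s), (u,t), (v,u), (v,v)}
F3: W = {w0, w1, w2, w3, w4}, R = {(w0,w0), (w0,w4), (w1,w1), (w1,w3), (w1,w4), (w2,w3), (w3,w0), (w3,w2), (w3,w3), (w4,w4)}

Frame correspondent (Sahlqvist): forall x forall y (Rxy -> exists z (Rxz & Rzy)) — i.e. density.
F1: satisfies the condition.
F2: fails — Rut but no z with Ruz and Rzt.
F3: satisfies the condition.

F1, F3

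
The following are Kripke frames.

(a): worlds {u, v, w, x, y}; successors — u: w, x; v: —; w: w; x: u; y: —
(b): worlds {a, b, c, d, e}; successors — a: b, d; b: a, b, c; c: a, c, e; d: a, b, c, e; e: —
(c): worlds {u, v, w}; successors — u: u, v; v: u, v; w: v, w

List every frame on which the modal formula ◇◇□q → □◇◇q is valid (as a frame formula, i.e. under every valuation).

The schema corresponds to a generalized confluence (Geach) condition: ∀x ∀y ∀z ((xR²y ∧ xRz) → ∃w (yRw ∧ zR²w)).
(a): satisfies the condition.
(b): fails — aR²e, aRb but no w with eRw and bR²w.
(c): satisfies the condition.
Valid on: (a), (c).

(a), (c)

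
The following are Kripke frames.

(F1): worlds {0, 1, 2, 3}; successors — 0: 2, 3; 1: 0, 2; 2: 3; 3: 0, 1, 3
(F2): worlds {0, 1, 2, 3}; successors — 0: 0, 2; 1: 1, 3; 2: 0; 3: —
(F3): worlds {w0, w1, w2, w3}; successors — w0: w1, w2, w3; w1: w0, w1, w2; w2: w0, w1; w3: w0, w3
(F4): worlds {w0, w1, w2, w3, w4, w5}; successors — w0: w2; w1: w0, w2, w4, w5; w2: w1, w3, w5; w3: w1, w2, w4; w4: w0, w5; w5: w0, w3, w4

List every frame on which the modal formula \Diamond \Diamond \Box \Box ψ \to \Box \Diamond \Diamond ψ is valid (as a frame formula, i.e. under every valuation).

Frame correspondent (Sahlqvist): \forall x \forall y \forall z ((x R^2 y \wedge xRz) \to \exists w (y R^2 w \wedge z R^2 w)) — i.e. a generalized confluence (Geach) condition.
(F1): condition met.
(F2): fails — 1R²1, 1R3 but no w with 1R²w and 3R²w.
(F3): condition met.
(F4): condition met.

(F1), (F3), (F4)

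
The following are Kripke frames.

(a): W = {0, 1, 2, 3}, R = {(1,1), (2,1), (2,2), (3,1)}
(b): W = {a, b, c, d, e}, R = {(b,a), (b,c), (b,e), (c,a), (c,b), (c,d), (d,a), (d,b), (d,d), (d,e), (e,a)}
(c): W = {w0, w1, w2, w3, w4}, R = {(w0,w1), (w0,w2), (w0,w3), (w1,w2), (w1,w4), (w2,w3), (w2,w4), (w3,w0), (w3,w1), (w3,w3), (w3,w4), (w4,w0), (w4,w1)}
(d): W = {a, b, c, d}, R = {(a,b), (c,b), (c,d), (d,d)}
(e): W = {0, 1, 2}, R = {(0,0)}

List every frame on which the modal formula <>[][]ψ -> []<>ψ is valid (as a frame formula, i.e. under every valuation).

(a), (c), (e)

The schema corresponds to a generalized confluence (Geach) condition: forall x forall y forall z ((xRy & xRz) -> exists w (y R^2 w & zRw)).
(a): satisfies the condition.
(b): fails — bRa, bRa but no w with aR²w and aRw.
(c): satisfies the condition.
(d): fails — aRb, aRb but no w with bR²w and bRw.
(e): satisfies the condition.
Valid on: (a), (c), (e).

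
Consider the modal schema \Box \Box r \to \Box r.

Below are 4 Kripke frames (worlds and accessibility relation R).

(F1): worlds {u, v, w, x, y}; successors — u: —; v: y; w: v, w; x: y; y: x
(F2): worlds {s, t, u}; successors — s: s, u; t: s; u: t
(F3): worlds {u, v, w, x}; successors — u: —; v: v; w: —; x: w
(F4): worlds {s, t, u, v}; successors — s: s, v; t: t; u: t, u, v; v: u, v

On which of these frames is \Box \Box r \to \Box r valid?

The schema corresponds to density: \forall x \forall y (Rxy \to \exists z (Rxz \wedge Rzy)).
(F1): fails — Ryx but no z with Ryz and Rzx.
(F2): fails — Rut but no z with Ruz and Rzt.
(F3): fails — Rxw but no z with Rxz and Rzw.
(F4): satisfies the condition.
Valid on: (F4).

(F4)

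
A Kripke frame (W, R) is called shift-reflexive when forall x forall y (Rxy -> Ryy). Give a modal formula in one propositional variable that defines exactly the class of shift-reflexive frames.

□(□q → q)

The condition is shift-reflexivity. The T□ schema □(□q → q) defines it.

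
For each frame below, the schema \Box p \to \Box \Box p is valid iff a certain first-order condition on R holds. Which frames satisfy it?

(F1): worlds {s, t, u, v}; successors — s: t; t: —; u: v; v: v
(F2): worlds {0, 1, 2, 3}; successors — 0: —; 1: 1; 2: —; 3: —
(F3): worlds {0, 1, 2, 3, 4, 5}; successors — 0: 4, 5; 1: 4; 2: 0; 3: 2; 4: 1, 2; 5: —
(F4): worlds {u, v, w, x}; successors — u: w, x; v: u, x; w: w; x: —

This is the axiom for transitivity; its first-order frame correspondent is \forall x \forall y \forall z (Rxy \wedge Ryz \to Rxz).
(F1): holds.
(F2): holds.
(F3): fails — R32 and R20 but not R30.
(F4): fails — Rvu and Ruw but not Rvw.

(F1), (F2)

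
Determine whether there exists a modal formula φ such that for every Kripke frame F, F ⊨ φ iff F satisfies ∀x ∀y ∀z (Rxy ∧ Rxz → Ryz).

Yes, by ◇r → □◇r

Yes: it is the Euclidean property, defined by the 5 schema ◇r → □◇r.
Suppose ◇r→□◇r is valid. Take Rxy, Rxz and set V(r)={y}. Then ◇r at x, so □◇r at x, so ◇r at z, so some w with Rzw has r; w=y, i.e. Rzy. By symmetry of the argument, Ryz.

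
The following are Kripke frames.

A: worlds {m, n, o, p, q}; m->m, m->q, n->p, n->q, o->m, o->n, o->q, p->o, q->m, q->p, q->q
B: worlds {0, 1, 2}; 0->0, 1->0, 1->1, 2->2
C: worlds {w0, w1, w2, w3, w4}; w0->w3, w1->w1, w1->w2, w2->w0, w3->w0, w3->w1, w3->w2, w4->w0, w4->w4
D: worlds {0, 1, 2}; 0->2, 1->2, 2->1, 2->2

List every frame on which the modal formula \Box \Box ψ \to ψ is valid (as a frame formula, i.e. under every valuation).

B

Frame correspondent (Sahlqvist): \forall x \exists w (x R^2 w \wedge x = w) — i.e. a generalized confluence (Geach) condition.
A: fails — at n but no w with nR²w and n=w.
B: ✓.
C: fails — at w2 but no w with w2R²w and w2=w.
D: fails — at 0 but no w with 0R²w and 0=w.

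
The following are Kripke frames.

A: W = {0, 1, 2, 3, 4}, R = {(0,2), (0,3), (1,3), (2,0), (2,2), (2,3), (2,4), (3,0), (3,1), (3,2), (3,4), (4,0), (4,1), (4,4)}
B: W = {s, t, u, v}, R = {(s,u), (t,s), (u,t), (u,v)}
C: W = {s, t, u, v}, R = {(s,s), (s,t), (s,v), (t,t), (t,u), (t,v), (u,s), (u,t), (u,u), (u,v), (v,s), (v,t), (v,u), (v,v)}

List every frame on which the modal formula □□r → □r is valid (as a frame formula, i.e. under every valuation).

C

This is the axiom for density; its first-order frame correspondent is ∀x ∀y (Rxy → ∃z (Rxz ∧ Rzy)).
A: fails — R13 but no z with R1z and Rz3.
B: fails — Rsu but no z with Rsz and Rzu.
C: condition met.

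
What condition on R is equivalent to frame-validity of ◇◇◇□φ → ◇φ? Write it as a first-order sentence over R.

∀x ∀y (xR³y → ∃w (yRw ∧ xRw))

This is a Sahlqvist (Geach-type) schema ◇^3□^1φ → □^0◇^1φ.
First-order correspondent: ∀x ∀y (xR³y → ∃w (yRw ∧ xRw)).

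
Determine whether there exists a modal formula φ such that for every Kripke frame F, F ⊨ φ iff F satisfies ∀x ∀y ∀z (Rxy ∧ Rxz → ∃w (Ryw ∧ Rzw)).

This is a Sahlqvist condition; the .2 axiom ◇□r → □◇r defines it.
Suppose ◇□r→□◇r is valid. Take Rxy, Rxz and set V(r)={w : Ryw}. Then □r at y so ◇□r at x, so □◇r at x, so ◇r at z, giving w with Rzw and Ryw.

Yes, by ◇□r → □◇r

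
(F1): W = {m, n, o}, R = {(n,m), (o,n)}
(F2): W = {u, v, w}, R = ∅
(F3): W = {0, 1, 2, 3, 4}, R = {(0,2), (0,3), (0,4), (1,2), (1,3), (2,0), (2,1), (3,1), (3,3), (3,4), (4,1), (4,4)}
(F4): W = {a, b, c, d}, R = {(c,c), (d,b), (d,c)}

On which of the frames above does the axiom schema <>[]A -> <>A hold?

The schema corresponds to a generalized confluence (Geach) condition: forall x forall y (xRy -> exists w (yRw & xRw)).
(F1): fails — nRm but no w with mRw and nRw.
(F2): ✓.
(F3): fails — 0R2 but no w with 2Rw and 0Rw.
(F4): fails — dRb but no w with bRw and dRw.

(F2)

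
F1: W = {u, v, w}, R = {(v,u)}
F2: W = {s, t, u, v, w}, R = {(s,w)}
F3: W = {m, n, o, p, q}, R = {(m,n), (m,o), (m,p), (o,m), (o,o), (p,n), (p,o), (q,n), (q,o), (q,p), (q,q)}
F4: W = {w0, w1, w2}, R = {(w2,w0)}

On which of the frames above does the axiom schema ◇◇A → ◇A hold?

Frame correspondent (Sahlqvist): ∀x ∀y ∀z (Rxy ∧ Ryz → Rxz) — i.e. transitivity.
F1: condition met.
F2: condition met.
F3: fails — Rom and Rmn but not Ron.
F4: condition met.

F1, F2, F4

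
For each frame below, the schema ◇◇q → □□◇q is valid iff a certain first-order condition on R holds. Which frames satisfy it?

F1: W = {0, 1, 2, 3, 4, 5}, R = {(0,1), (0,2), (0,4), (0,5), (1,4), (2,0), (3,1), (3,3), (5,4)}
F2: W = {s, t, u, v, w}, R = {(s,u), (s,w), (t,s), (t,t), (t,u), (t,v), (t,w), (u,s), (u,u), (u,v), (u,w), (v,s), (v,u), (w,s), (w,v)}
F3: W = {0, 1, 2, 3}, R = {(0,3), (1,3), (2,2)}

F3

Frame correspondent (Sahlqvist): ∀x ∀y ∀z ((xR²y ∧ xR²z) → ∃w (y = w ∧ zRw)) — i.e. a generalized confluence (Geach) condition.
F1: fails — 0R²0, 0R²0 but no w with 0=w and 0Rw.
F2: fails — sR²s, sR²s but no w* with s=w* and sRw*.
F3: holds.
Valid on: F3.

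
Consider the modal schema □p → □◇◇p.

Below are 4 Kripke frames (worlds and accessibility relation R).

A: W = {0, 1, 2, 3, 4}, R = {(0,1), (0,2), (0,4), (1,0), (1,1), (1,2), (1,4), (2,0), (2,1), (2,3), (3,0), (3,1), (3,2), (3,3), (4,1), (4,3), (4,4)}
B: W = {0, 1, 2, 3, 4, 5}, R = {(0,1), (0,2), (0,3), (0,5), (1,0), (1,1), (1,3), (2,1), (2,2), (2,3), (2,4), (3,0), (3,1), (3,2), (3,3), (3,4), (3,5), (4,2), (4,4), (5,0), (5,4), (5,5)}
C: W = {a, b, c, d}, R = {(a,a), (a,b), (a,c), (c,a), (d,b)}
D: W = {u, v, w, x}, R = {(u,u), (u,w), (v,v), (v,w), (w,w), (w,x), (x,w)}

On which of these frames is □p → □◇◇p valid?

A, B, D

Frame correspondent (Sahlqvist): ∀x ∀z (xRz → ∃w (xRw ∧ zR²w)) — i.e. a generalized confluence (Geach) condition.
A: condition met.
B: condition met.
C: fails — aRb but no w with aRw and bR²w.
D: condition met.
Valid on: A, B, D.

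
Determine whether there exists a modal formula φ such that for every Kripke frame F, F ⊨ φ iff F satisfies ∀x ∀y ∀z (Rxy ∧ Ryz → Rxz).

Yes, by □q → □□q

Yes: it is transitivity, defined by the 4 schema □q → □□q.
Suppose □q→□□q is valid. Take Rxy, Ryz and set V(q)={w : Rxw}. Then □q at x, so □□q at x, so □q at y, so q at z, i.e. Rxz.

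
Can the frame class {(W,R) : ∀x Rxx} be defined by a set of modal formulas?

This is a Sahlqvist condition; the T axiom □q → q defines it.
Suppose □q→q is valid. At any x set V(q)={w : Rxw}. Then □q holds at x, so q holds at x, i.e. Rxx.

Definable; □q → q defines it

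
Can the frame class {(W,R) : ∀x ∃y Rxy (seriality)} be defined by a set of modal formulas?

The condition is seriality. A defining modal formula is □q → ◇q.

Yes — defined by □q → ◇q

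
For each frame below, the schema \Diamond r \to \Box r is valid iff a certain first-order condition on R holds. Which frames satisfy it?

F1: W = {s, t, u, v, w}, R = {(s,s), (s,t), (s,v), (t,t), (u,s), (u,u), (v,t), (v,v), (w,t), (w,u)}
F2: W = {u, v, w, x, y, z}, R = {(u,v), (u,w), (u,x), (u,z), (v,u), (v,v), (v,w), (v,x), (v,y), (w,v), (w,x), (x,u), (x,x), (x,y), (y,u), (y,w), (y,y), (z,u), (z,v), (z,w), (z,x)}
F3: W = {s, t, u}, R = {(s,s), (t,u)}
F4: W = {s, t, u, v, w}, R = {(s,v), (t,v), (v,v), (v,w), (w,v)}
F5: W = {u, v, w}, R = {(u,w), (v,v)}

The schema corresponds to partial functionality: \forall x \forall y \forall z (Rxy \wedge Rxz \to y = z).
F1: fails — s sees both s and t.
F2: fails — u sees both v and w.
F3: condition met.
F4: fails — v sees both v and w.
F5: condition met.
Valid on: F3, F5.

F3, F5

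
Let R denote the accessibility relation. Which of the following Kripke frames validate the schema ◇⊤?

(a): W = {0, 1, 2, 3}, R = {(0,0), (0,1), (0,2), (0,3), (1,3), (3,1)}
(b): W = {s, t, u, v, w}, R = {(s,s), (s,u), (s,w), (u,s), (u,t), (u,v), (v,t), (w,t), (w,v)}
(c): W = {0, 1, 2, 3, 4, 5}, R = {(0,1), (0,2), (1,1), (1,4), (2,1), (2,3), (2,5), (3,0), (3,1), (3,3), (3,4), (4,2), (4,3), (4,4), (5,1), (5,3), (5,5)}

The schema corresponds to seriality: ∀x ∃y Rxy.
(a): fails — world 2 has no successor.
(b): fails — world t has no successor.
(c): condition met.
Valid on: (c).

(c)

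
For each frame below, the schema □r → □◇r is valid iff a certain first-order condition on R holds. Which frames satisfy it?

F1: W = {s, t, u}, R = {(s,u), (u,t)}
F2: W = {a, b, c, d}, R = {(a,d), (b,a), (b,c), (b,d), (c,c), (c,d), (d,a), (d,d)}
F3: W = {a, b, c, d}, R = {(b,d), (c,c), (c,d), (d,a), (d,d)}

This is the axiom for a generalized confluence (Geach) condition; its first-order frame correspondent is ∀x ∀z (xRz → ∃w (xRw ∧ zRw)).
F1: fails — sRu but no w with sRw and uRw.
F2: ✓.
F3: fails — dRa but no w with dRw and aRw.
Valid on: F2.

F2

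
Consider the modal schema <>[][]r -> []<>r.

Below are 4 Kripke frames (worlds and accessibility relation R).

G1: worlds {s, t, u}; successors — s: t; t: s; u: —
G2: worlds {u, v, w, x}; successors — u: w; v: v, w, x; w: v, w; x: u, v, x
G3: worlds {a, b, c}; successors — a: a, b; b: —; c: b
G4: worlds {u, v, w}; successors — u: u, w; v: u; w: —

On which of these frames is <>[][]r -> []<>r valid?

The schema corresponds to a generalized confluence (Geach) condition: forall x forall y forall z ((xRy & xRz) -> exists w (y R^2 w & zRw)).
G1: fails — sRt, sRt but no w with tR²w and tRw.
G2: ✓.
G3: fails — aRa, aRb but no w with aR²w and bRw.
G4: fails — uRu, uRw but no t with uR²t and wRt.
Valid on: G2.

G2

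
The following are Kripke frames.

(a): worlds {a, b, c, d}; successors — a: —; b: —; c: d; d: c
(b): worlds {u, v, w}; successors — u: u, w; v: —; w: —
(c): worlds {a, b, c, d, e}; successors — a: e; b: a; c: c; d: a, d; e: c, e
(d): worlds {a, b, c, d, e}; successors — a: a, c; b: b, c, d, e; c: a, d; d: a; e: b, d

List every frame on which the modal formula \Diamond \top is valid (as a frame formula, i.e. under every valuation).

(c), (d)

Frame correspondent (Sahlqvist): \forall x \exists y Rxy — i.e. seriality.
(a): fails — world a has no successor.
(b): fails — world v has no successor.
(c): ✓.
(d): ✓.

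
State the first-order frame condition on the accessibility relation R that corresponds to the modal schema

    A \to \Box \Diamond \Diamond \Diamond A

This is a Sahlqvist (Geach-type) schema ◇^0□^0A → □^1◇^3A.
Minimal-valuation argument: fix x; take any y with xR^0y and any z with xR^1z. Set V(A) to the set of worlds R-reachable from y in exactly 0 steps. Then □^0A holds at y, so the antecedent holds at x; validity forces ◇^3A at z, giving a w with zR^3w and yR^0w.
First-order correspondent: \forall x \forall z (xRz \to \exists w (x = w \wedge z R^3 w)).

\forall x \forall z (xRz \to \exists w (x = w \wedge z R^3 w))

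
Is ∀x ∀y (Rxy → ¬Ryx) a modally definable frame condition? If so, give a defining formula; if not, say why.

If a class were modally definable it would be closed under surjective bounded morphisms (Goldblatt–Thomason).
The 5-cycle (worlds a,b,c,d,e with a→b→c→d→e→a) is asymmetric. Mapping every world to a single reflexive point • is a surjective bounded morphism, and the reflexive point is not asymmetric (R•• but asymmetry requires ¬R••).
Hence asymmetry is not modally definable.

No — not modally definable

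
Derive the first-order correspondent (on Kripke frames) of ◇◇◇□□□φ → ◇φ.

This is a Sahlqvist (Geach-type) schema ◇^3□^3φ → □^0◇^1φ.
Minimal-valuation argument: fix x; take any y with xR^3y and any z with xR^0z. Set V(φ) to the set of worlds R-reachable from y in exactly 3 steps. Then □^3φ holds at y, so the antecedent holds at x; validity forces ◇^1φ at z, giving a w with zR^1w and yR^3w.
First-order correspondent: ∀x ∀y (xR³y → ∃w (yR³w ∧ xRw)).

∀x ∀y (xR³y → ∃w (yR³w ∧ xRw))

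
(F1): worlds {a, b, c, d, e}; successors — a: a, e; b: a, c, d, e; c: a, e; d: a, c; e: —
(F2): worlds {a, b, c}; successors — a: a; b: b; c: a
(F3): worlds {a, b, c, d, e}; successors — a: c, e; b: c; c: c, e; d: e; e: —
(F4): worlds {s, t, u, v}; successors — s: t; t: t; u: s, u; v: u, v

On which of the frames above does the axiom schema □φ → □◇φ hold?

The schema corresponds to a generalized confluence (Geach) condition: ∀x ∀z (xRz → ∃w (xRw ∧ zRw)).
(F1): fails — aRe but no w with aRw and eRw.
(F2): holds.
(F3): fails — aRe but no w with aRw and eRw.
(F4): fails — uRs but no w with uRw and sRw.

(F2)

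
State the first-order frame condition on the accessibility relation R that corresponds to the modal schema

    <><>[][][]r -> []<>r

This is a Sahlqvist (Geach-type) schema ◇^2□^3r → □^1◇^1r.
Minimal-valuation argument: fix x; take any y with xR^2y and any z with xR^1z. Set V(r) to the set of worlds R-reachable from y in exactly 3 steps. Then □^3r holds at y, so the antecedent holds at x; validity forces ◇^1r at z, giving a w with zR^1w and yR^3w.
First-order correspondent: forall x forall y forall z ((x R^2 y & xRz) -> exists w (y R^3 w & zRw)).

forall x forall y forall z ((x R^2 y & xRz) -> exists w (y R^3 w & zRw))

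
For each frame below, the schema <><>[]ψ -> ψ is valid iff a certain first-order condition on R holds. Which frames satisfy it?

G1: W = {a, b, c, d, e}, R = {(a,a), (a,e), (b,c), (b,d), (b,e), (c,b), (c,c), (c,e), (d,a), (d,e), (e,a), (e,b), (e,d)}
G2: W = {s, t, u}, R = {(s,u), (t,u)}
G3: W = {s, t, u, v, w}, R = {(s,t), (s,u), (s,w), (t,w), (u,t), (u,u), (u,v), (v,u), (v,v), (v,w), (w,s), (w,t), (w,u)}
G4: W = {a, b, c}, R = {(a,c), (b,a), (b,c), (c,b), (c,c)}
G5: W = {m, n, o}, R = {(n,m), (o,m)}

Frame correspondent (Sahlqvist): forall x forall y (x R^2 y -> exists w (yRw & x = w)) — i.e. a generalized confluence (Geach) condition.
G1: fails — aR²b but no w with bRw and a=w.
G2: condition met.
G3: fails — sR²s but no w* with sRw* and s=w*.
G4: fails — aR²c but no w with cRw and a=w.
G5: condition met.
Valid on: G2, G5.

G2, G5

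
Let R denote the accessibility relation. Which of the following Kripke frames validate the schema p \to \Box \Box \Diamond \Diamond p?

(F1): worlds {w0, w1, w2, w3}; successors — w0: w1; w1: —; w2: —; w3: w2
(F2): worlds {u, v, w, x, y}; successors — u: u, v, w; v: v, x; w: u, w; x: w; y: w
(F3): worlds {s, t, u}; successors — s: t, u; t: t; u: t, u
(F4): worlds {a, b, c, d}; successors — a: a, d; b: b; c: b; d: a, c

(F1)

This is the axiom for a generalized confluence (Geach) condition; its first-order frame correspondent is \forall x \forall z (x R^2 z \to \exists w (x = w \wedge z R^2 w)).
(F1): condition met.
(F2): fails — uR²v but no t with u=t and vR²t.
(F3): fails — sR²t but no w with s=w and tR²w.
(F4): fails — aR²c but no w with a=w and cR²w.
Valid on: (F1).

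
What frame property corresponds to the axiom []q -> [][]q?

transitivity: forall x forall y forall z (Rxy & Ryz -> Rxz)

Suppose □q→□□q is valid. Take Rxy, Ryz and set V(q)={w : Rxw}. Then □q at x, so □□q at x, so □q at y, so q at z, i.e. Rxz.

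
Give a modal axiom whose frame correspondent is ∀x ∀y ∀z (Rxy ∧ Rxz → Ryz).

This is the Euclidean property; the standard corresponding axiom is 5: ◇p → □◇p.
Suppose ◇p→□◇p is valid. Take Rxy, Rxz and set V(p)={y}. Then ◇p at x, so □◇p at x, so ◇p at z, so some w with Rzw has p; w=y, i.e. Rzy. By symmetry of the argument, Ryz.

◇p → □◇p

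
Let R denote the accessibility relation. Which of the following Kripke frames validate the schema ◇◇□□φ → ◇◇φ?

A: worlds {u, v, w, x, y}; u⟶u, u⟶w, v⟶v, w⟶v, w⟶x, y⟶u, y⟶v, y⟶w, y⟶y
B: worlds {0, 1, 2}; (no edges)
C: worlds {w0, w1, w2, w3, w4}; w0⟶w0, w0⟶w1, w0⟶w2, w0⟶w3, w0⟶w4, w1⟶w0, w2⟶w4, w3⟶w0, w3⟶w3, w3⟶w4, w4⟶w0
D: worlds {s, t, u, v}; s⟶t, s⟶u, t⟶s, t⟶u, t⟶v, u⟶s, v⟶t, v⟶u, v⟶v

Frame correspondent (Sahlqvist): ∀x ∀y (xR²y → ∃w (yR²w ∧ xR²w)) — i.e. a generalized confluence (Geach) condition.
A: fails — uR²x but no t with xR²t and uR²t.
B: ✓.
C: ✓.
D: ✓.
Valid on: B, C, D.

B, C, D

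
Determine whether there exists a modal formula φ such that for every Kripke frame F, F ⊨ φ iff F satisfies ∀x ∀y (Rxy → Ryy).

Yes: it is shift-reflexivity, defined by the T□ schema □(□p → p).
Suppose □(□p→p) is valid. Take Rxy and set V(p)={w : Ryw}. Then at y, □p holds; since □(□p→p) at x, □p→p at y, so p at y, i.e. Ryy.

Yes, by □(□p → p)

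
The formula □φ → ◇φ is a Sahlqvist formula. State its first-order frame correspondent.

seriality

Suppose □φ→◇φ is valid. At any x set V(φ)=W. Then □φ at x, so ◇φ at x, so x has a successor.
Conversely, any frame satisfying ∀x ∃y Rxy validates the schema.
So the correspondent is seriality.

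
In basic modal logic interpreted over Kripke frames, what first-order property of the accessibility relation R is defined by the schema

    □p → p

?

reflexivity: ∀x Rxx

Suppose □p→p is valid. At any x set V(p)={w : Rxw}. Then □p holds at x, so p holds at x, i.e. Rxx.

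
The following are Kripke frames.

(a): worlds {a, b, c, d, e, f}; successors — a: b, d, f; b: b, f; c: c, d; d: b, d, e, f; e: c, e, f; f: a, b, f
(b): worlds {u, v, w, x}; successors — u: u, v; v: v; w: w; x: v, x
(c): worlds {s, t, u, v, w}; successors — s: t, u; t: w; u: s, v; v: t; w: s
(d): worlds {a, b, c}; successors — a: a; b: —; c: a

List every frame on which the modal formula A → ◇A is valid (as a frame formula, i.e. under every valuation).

(b)

Frame correspondent (Sahlqvist): ∀x Rxx — i.e. reflexivity.
(a): fails — world a does not see itself.
(b): ✓.
(c): fails — world s does not see itself.
(d): fails — world b does not see itself.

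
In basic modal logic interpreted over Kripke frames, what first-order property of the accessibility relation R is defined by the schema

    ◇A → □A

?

partial functionality

Suppose ◇A→□A is valid. Take Rxy, Rxz and set V(A)={y}. Then ◇A at x, so □A at x, so A at z, i.e. z=y.
Conversely, any frame satisfying ∀x ∀y ∀z (Rxy ∧ Rxz → y = z) validates the schema.
Frame condition: ∀x ∀y ∀z (Rxy ∧ Rxz → y = z).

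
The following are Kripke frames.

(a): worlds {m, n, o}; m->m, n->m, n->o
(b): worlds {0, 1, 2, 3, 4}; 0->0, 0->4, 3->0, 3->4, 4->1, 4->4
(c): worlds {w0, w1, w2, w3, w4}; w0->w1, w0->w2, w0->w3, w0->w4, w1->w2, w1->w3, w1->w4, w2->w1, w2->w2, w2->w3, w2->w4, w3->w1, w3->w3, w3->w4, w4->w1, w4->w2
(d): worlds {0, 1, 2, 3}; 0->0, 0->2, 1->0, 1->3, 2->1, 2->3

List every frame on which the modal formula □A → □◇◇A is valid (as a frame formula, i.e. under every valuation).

This is the axiom for a generalized confluence (Geach) condition; its first-order frame correspondent is ∀x ∀z (xRz → ∃w (xRw ∧ zR²w)).
(a): fails — nRo but no w with nRw and oR²w.
(b): fails — 4R1 but no w with 4Rw and 1R²w.
(c): satisfies the condition.
(d): fails — 1R3 but no w with 1Rw and 3R²w.

(c)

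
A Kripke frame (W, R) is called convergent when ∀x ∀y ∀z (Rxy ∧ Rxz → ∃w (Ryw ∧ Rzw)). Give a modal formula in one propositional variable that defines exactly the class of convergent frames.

◇□ψ → □◇ψ

The condition is convergence. The .2 schema ◇□ψ → □◇ψ defines it.
Suppose ◇□ψ→□◇ψ is valid. Take Rxy, Rxz and set V(ψ)={w : Ryw}. Then □ψ at y so ◇□ψ at x, so □◇ψ at x, so ◇ψ at z, giving w with Rzw and Ryw.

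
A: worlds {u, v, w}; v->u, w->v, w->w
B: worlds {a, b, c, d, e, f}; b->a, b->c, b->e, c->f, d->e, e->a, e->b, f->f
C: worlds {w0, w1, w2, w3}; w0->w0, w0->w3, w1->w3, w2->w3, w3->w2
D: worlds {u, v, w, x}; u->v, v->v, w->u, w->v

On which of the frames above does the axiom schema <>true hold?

The schema corresponds to seriality: forall x exists y Rxy.
A: fails — world u has no successor.
B: fails — world a has no successor.
C: holds.
D: fails — world x has no successor.
Valid on: C.

C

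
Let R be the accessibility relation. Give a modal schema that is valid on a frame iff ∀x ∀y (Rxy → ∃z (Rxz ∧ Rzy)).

A defining formula is □□ψ → □ψ (the C4 axiom).
Suppose □□ψ→□ψ is valid. Take Rxy and set V(ψ)={w : xR²w}. Then □□ψ at x, so □ψ at x, so ψ at y, i.e. ∃z(Rxz∧Rzy).

□□ψ → □ψ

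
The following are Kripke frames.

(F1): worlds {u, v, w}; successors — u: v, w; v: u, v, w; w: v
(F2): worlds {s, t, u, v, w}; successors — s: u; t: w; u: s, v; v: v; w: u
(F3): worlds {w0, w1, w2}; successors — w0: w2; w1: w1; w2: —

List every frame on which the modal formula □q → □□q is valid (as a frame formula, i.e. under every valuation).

(F3)

Frame correspondent (Sahlqvist): ∀x ∀y ∀z (Rxy ∧ Ryz → Rxz) — i.e. transitivity.
(F1): fails — Ruv and Rvu but not Ruu.
(F2): fails — Rwu and Ruv but not Rwv.
(F3): satisfies the condition.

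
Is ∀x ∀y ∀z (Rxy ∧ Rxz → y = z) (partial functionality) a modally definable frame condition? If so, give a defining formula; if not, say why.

Yes — defined by ◇q → □q

Yes: it is partial functionality, defined by the CD schema ◇q → □q.
Suppose ◇q→□q is valid. Take Rxy, Rxz and set V(q)={y}. Then ◇q at x, so □q at x, so q at z, i.e. z=y.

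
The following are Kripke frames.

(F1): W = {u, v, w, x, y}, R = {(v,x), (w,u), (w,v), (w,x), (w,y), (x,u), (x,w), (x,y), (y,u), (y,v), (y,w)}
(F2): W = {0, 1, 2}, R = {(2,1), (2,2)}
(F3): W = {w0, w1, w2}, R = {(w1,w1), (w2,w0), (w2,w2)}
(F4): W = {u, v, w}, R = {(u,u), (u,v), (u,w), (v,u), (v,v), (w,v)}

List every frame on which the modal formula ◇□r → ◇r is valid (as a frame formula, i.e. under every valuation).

The schema corresponds to a generalized confluence (Geach) condition: ∀x ∀y (xRy → ∃w (yRw ∧ xRw)).
(F1): fails — vRx but no t with xRt and vRt.
(F2): fails — 2R1 but no w with 1Rw and 2Rw.
(F3): fails — w2Rw0 but no w with w0Rw and w2Rw.
(F4): ✓.

(F4)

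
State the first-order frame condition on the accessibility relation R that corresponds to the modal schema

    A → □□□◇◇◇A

∀x ∀z (xR³z → ∃w (x = w ∧ zR³w))

This is a Sahlqvist (Geach-type) schema ◇^0□^0A → □^3◇^3A.
First-order correspondent: ∀x ∀z (xR³z → ∃w (x = w ∧ zR³w)).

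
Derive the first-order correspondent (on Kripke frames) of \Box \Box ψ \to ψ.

\forall x \exists w (x R^2 w \wedge x = w)

This is a Sahlqvist (Geach-type) schema ◇^0□^2ψ → □^0◇^0ψ.
First-order correspondent: \forall x \exists w (x R^2 w \wedge x = w).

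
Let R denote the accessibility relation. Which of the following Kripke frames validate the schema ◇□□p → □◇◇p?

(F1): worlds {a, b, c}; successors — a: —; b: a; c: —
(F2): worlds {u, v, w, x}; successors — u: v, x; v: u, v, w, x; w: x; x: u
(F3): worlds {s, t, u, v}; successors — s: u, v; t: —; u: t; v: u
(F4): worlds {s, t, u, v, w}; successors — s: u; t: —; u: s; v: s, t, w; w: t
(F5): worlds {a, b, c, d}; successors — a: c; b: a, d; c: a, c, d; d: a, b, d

The schema corresponds to a generalized confluence (Geach) condition: ∀x ∀y ∀z ((xRy ∧ xRz) → ∃w (yR²w ∧ zR²w)).
(F1): fails — bRa, bRa but no w with aR²w and aR²w.
(F2): fails — vRw, vRx but no t with wR²t and xR²t.
(F3): fails — sRu, sRu but no w with uR²w and uR²w.
(F4): fails — vRs, vRt but no w* with sR²w* and tR²w*.
(F5): holds.

(F5)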